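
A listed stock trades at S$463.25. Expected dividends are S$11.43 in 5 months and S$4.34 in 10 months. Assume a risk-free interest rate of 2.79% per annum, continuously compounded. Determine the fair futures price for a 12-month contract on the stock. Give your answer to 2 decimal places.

S$460.38

PV(dividends) I = 11.43·e^(−0.0279·5/12) + 4.34·e^(−0.0279·10/12)
I = 11.2979 + 4.2403 = 15.5382
F = (S − I)·e^(rT) = (463.25 − 15.5382) · e^(0.0279·12/12)
= 447.7118 · e^0.027900 = 447.7118 × 1.028293 = S$460.38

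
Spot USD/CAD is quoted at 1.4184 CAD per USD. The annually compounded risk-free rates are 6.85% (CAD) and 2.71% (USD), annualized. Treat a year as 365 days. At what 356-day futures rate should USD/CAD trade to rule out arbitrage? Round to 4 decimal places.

By covered interest parity, F = S · (1+r_CAD)^T / (1+r_USD)^T
= 1.4184 × 1.066756 / 1.026423 = 1.4184 × 1.039295
F = 1.4741 CAD per USD

1.4741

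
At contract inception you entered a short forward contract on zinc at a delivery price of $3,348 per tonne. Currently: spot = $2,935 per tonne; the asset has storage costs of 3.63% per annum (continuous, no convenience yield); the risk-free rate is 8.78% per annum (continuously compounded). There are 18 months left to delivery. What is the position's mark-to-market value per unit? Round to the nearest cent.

-$164.37 per tonne

Current fair forward for the remaining 18 months: F = S·e^((r + u)·T), (r + u) = 0.0878 + 0.0363 = 0.1241
F = 2935 · e^(0.1241 × 18/12) = 2935 × 1.20460294 = 3535.5096
Value of long forward = (F − K)·e^(−rT) = (3535.5096 − 3348) · e^(−0.0878·18/12)
= 187.5096 × 0.87660394 = 164.37
Short position value = −(long value) = -$164.37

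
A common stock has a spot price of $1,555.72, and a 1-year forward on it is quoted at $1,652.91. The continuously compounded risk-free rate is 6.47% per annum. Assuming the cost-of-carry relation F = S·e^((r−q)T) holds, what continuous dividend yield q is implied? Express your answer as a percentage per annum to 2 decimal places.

From F = S·e^((r−q)T): (r − q) = ln(F/S)/T
ln(1652.91/1555.72) = ln(1.062473) = 0.060599
(r − q) = 0.060599 / (1) = 0.060599
q = r − ln(F/S)/T = 0.0647 − 0.060599 = 0.004101
q = 0.41%

0.41%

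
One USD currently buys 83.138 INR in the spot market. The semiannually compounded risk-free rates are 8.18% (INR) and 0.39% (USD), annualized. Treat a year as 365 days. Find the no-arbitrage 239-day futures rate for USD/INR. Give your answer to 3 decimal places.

By covered interest parity, F = S · (1+r_INR/2)^(2T) / (1+r_USD/2)^(2T)
= 83.138 × 1.053898 / 1.002554 = 83.138 × 1.051213
F = 87.396 INR per USD

87.396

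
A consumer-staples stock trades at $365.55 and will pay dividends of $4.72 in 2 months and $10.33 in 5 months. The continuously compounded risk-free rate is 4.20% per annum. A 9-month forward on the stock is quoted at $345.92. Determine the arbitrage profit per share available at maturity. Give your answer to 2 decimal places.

$16.02 per share

PV(dividends) I = 4.72·e^(−0.0420·2/12) + 10.33·e^(−0.0420·5/12) = 14.8379
Fair forward F* = (S − I)·e^(rT) = (365.55 − 14.8379)·e^0.031500 = 350.7121 × 1.032001 = 361.9352
Market $345.92 < fair 361.9352: forward underpriced → reverse cash-and-carry (short the stock, invest proceeds at r, pay the dividends, go long the forward).
Profit at T = |F_mkt − F*| = |345.92 − 361.9352| = $16.02 per share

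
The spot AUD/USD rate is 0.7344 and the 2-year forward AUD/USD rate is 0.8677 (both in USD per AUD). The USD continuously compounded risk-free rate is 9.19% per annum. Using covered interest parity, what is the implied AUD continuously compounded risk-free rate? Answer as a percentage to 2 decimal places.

F = S·e^((r_USD − r_AUD)T) ⇒ r_AUD = r_USD − ln(F/S)/T
ln(0.8677/0.7344) = 0.166792; /(2) = 0.083396
r_AUD = 0.0919 − 0.083396 = 0.008504
r_AUD = 0.85%

0.85%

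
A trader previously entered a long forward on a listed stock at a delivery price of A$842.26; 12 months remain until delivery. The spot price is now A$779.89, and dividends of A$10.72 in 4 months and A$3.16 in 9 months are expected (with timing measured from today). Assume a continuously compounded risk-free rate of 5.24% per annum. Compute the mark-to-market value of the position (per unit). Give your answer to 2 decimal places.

PV(remaining dividends) I = 10.72·e^(−0.0524·4/12) + 3.16·e^(−0.0524·9/12) = 13.5726
Current forward F = (S − I)·e^(rT) = (779.89 − 13.5726)·e^(0.0524·12/12) = 766.3174 × 1.053797 = 807.5430
Value (long) = (F − K)·e^(−rT) = (807.5430 − 842.26) × 0.948949 = -32.9447
Value = -A$32.94

-A$32.94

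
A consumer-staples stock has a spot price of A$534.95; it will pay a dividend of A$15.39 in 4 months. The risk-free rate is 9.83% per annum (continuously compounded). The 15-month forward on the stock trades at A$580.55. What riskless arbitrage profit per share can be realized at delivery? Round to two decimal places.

A$7.50 per share

PV(dividends) I = 15.39·e^(−0.0983·4/12) = 14.8939
Fair forward F* = (S − I)·e^(rT) = (534.95 − 14.8939)·e^0.122875 = 520.0561 × 1.130743 = 588.0498
Market A$580.55 < fair 588.0498: forward underpriced → reverse cash-and-carry (short the stock, invest proceeds at r, pay the dividends, go long the forward).
Profit at T = |F_mkt − F*| = |580.55 − 588.0498| = A$7.50 per share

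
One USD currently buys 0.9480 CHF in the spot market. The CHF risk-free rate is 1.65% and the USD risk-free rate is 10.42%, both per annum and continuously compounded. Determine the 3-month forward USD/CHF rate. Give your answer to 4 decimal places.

F = S·e^((r_CHF − r_USD)T) = 0.9480 · e^((0.0165 − 0.1042) × 3/12)
= 0.9480 · e^-0.021925 = 0.9480 × 0.978314
F = 0.9274 CHF per USD

0.9274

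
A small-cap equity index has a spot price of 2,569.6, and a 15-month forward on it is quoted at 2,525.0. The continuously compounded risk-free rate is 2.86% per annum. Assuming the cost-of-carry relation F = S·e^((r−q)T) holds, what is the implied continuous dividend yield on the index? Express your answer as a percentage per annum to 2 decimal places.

From F = S·e^((r−q)T): (r − q) = ln(F/S)/T
ln(2525.0/2569.6) = ln(0.982643) = -0.017509
(r − q) = -0.017509 / (15/12) = -0.014007
q = r − ln(F/S)/T = 0.0286 + 0.014007 = 0.042607
q = 4.26%

4.26%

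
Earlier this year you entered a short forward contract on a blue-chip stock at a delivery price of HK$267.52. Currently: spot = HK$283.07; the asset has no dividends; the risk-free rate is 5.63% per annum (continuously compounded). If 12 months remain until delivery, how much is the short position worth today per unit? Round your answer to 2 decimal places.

-HK$30.20

Current fair forward for the remaining 12 months: F = S·e^(r·T), r = 0.0563
F = 283.07 · e^(0.0563 × 12/12) = 283.07 × 1.057915 = 299.4640
Value of long forward = (F − K)·e^(−rT) = (299.4640 − 267.52) · e^(−0.0563·12/12)
= 31.9440 × 0.945256 = 30.20
Short position value = −(long value) = -HK$30.20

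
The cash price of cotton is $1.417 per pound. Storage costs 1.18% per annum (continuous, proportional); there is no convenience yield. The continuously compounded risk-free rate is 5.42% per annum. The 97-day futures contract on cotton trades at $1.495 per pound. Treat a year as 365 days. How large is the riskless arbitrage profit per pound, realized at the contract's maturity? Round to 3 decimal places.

Fair futures: F* = S·e^(carry·T), with carry = (r + u) = 0.0542 + 0.0118 = 0.0660
F* = 1.417 · e^(0.0660 × 97/365) = 1.417 · e^0.017540 = 1.417 × 1.017695 = $1.4421
Market $1.495 > fair $1.4421: forward overpriced → cash-and-carry (buy spot, short the forward).
At maturity, profit = |F_mkt − F*| = |1.495 − 1.4421| = $0.053 per pound

$0.053 per pound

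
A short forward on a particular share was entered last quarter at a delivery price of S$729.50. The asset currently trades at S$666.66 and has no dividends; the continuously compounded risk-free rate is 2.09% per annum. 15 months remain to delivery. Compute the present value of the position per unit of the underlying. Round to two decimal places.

Current fair forward for the remaining 15 months: F = S·e^(r·T), r = 0.0209
F = 666.66 · e^(0.0209 × 15/12) = 666.66 × 1.026469 = 684.3058
Value of long forward = (F − K)·e^(−rT) = (684.3058 − 729.50) · e^(−0.0209·15/12)
= -45.1942 × 0.974213 = -44.03
Short position value = −(long value) = S$44.03

S$44.03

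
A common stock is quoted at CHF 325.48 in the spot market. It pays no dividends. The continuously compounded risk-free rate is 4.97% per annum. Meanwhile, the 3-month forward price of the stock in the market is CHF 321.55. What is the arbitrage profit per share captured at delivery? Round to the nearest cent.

CHF 8.00 per share

Fair forward: F* = S·e^(carry·T), with carry = r = 0.0497
F* = 325.48 · e^(0.0497 × 3/12) = 325.48 · e^0.012425 = 325.48 × 1.012503 = CHF 329.5495
Market CHF 321.55 < fair CHF 329.5495: forward underpriced → reverse cash-and-carry (short spot, go long the forward).
At maturity, profit = |F_mkt − F*| = |321.55 − 329.5495| = CHF 8.00 per share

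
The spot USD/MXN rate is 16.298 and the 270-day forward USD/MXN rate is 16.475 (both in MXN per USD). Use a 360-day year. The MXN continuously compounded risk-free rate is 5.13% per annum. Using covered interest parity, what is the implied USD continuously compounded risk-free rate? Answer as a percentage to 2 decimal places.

3.69%

F = S·e^((r_MXN − r_USD)T) ⇒ r_USD = r_MXN − ln(F/S)/T
ln(16.475/16.298) = 0.010802; /(270/360) = 0.014403
r_USD = 0.0513 − 0.014403 = 0.036897
r_USD = 3.69%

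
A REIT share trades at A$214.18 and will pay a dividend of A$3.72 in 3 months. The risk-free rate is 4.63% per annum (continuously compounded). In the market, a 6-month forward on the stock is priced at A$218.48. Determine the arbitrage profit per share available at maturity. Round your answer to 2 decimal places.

PV(dividends) I = 3.72·e^(−0.0463·3/12) = 3.6772
Fair forward F* = (S − I)·e^(rT) = (214.18 − 3.6772)·e^0.023150 = 210.5028 × 1.023420 = 215.4328
Market A$218.48 > fair 215.4328: forward overpriced → cash-and-carry (borrow at r, buy the stock and collect the dividends, short the forward).
Profit at T = |F_mkt − F*| = |218.48 − 215.4328| = A$3.05 per share

A$3.05 per share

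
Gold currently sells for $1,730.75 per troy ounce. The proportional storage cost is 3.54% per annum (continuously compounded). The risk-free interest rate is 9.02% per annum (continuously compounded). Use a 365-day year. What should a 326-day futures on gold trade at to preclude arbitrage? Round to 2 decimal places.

Net carry = r + u − y = 0.0902 + 0.0354 − 0.0000 = 0.1256
F = S·e^((r+u−y)T) = 1730.75 · e^(0.1256 × 326/365) = 1730.75 · e^0.11217973
= 1730.75 × 1.11871391 = $1,936.21 per troy ounce

$1,936.21 per troy ounce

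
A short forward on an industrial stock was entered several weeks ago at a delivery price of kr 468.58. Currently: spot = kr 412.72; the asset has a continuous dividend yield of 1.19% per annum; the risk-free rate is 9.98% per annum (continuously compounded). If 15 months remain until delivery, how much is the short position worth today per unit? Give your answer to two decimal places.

kr 7.00

Current fair forward for the remaining 15 months: F = S·e^((r − q)·T), (r − q) = 0.0998 − 0.0119 = 0.0879
F = 412.72 · e^(0.0879 × 15/12) = 412.72 × 1.116139 = 460.6529
Value of long forward = (F − K)·e^(−rT) = (460.6529 − 468.58) · e^(−0.0998·15/12)
= -7.9271 × 0.882718 = -7.00
Short position value = −(long value) = kr 7.00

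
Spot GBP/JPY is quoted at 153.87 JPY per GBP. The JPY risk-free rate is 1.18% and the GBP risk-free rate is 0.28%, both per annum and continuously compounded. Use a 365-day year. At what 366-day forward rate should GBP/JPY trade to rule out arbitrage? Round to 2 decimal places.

155.26

F = S·e^((r_JPY − r_GBP)T) = 153.87 · e^((0.0118 − 0.0028) × 366/365)
= 153.87 · e^0.009025 = 153.87 × 1.009066
F = 155.26 JPY per GBP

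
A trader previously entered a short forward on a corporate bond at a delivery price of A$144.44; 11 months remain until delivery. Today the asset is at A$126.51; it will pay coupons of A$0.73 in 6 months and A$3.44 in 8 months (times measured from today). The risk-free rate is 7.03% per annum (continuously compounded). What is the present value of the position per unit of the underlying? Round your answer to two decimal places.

A$12.90

PV(remaining coupons) I = 0.73·e^(−0.0703·6/12) + 3.44·e^(−0.0703·8/12) = 3.9873
Current forward F = (S − I)·e^(rT) = (126.51 − 3.9873)·e^(0.0703·11/12) = 122.5227 × 1.066563 = 130.6782
Value (long) = (F − K)·e^(−rT) = (130.6782 − 144.44) × 0.937591 = -12.9029
Short position value = −(long value) = A$12.90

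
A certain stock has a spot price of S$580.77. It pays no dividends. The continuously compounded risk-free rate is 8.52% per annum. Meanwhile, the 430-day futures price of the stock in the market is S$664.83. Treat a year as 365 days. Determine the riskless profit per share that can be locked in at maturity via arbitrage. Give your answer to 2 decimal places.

S$22.74 per share

Fair futures: F* = S·e^(carry·T), with carry = r = 0.0852
F* = 580.77 · e^(0.0852 × 430/365) = 580.77 · e^0.100373 = 580.77 × 1.105583 = S$642.0894
Market S$664.83 > fair S$642.0894: forward overpriced → cash-and-carry (buy spot, short the forward).
At maturity, profit = |F_mkt − F*| = |664.83 − 642.0894| = S$22.74 per share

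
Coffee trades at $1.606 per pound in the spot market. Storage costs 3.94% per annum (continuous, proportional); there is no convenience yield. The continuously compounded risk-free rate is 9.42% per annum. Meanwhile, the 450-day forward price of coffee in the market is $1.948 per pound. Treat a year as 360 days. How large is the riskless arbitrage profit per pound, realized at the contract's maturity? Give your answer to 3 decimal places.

Fair forward: F* = S·e^(carry·T), with carry = (r + u) = 0.0942 + 0.0394 = 0.1336
F* = 1.606 · e^(0.1336 × 450/360) = 1.606 · e^0.167000 = 1.606 × 1.181754 = $1.8979
Market $1.948 > fair $1.8979: forward overpriced → cash-and-carry (buy spot, short the forward).
At maturity, profit = |F_mkt − F*| = |1.948 − 1.8979| = $0.050 per pound

$0.050 per pound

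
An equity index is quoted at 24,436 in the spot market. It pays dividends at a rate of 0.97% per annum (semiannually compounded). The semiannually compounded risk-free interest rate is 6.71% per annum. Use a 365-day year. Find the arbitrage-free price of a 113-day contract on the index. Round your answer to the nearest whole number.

24,866

F = S · (1+r/2)^(2T) / (1+q/2)^(2T)
= 24436 × 1.020643 / 1.003000 = 24436 × 1.017590
F = 24,866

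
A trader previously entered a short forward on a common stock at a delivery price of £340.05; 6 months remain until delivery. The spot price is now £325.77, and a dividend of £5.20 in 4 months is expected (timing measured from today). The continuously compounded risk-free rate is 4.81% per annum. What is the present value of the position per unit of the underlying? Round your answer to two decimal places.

PV(remaining dividends) I = 5.20·e^(−0.0481·4/12) = 5.1173
Current forward F = (S − I)·e^(rT) = (325.77 − 5.1173)·e^(0.0481·6/12) = 320.6527 × 1.024342 = 328.4580
Value (long) = (F − K)·e^(−rT) = (328.4580 − 340.05) × 0.976237 = -11.3165
Short position value = −(long value) = £11.32

£11.32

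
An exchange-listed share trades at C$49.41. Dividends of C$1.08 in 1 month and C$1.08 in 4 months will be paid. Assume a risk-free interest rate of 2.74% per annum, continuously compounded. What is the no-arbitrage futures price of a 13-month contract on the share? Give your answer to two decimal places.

PV(dividends) I = 1.08·e^(−0.0274·1/12) + 1.08·e^(−0.0274·4/12)
I = 1.0775 + 1.0702 = 2.1477
F = (S − I)·e^(rT) = (49.41 − 2.1477) · e^(0.0274·13/12)
= 47.2623 · e^0.029683 = 47.2623 × 1.030128 = C$48.69

C$48.69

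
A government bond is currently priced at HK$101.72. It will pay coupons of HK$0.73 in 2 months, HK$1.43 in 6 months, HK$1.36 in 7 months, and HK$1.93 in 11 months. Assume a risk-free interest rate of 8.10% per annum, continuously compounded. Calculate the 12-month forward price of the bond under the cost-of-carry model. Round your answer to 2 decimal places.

HK$104.68

PV(coupons) I = 0.73·e^(−0.0810·2/12) + 1.43·e^(−0.0810·6/12) + 1.36·e^(−0.0810·7/12) + 1.93·e^(−0.0810·11/12)
I = 0.7202 + 1.3732 + 1.2972 + 1.7919 = 5.1825
F = (S − I)·e^(rT) = (101.72 − 5.1825) · e^(0.0810·12/12)
= 96.5375 · e^0.081000 = 96.5375 × 1.084371 = HK$104.68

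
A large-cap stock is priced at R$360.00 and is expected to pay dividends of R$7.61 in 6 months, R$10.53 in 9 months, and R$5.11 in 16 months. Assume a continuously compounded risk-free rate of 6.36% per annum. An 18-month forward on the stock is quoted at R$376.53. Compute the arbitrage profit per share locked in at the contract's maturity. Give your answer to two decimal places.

PV(dividends) I = 7.61·e^(−0.0636·6/12) + 10.53·e^(−0.0636·9/12) + 5.11·e^(−0.0636·16/12) = 22.1059
Fair forward F* = (S − I)·e^(rT) = (360.00 − 22.1059)·e^0.095400 = 337.8941 × 1.100099 = 371.7170
Market R$376.53 > fair 371.7170: forward overpriced → cash-and-carry (borrow at r, buy the stock and collect the dividends, short the forward).
Profit at T = |F_mkt − F*| = |376.53 − 371.7170| = R$4.81 per share

R$4.81 per share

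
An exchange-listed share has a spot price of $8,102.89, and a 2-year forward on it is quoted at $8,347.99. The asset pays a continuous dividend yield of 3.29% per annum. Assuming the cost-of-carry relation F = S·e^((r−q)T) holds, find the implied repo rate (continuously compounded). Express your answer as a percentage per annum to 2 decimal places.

From F = S·e^((r−q)T): (r − q) = ln(F/S)/T
ln(8347.99/8102.89) = ln(1.030248) = 0.029800
(r − q) = 0.029800 / (2) = 0.014900
r = ln(F/S)/T + q = 0.014900 + 0.0329 = 0.047800
r = 4.78%

4.78%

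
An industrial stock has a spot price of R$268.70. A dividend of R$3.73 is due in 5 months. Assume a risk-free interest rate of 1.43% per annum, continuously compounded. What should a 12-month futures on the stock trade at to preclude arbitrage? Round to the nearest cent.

PV(dividends) I = 3.73·e^(−0.0143·5/12)
I = 3.7078
F = (S − I)·e^(rT) = (268.70 − 3.7078) · e^(0.0143·12/12)
= 264.9922 · e^0.014300 = 264.9922 × 1.014403 = R$268.81

R$268.81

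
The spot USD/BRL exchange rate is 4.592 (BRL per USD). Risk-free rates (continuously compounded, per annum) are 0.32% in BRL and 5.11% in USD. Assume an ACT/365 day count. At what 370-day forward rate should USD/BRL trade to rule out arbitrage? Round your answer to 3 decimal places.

F = S·e^((r_BRL − r_USD)T) = 4.592 · e^((0.0032 − 0.0511) × 370/365)
= 4.592 · e^-0.048556 = 4.592 × 0.952604
F = 4.374 BRL per USD

4.374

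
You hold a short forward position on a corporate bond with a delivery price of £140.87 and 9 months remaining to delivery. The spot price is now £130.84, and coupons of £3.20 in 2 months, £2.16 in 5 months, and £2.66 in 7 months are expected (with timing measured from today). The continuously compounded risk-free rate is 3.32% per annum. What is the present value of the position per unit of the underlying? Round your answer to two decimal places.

£14.49

PV(remaining coupons) I = 3.20·e^(−0.0332·2/12) + 2.16·e^(−0.0332·5/12) + 2.66·e^(−0.0332·7/12) = 7.9216
Current forward F = (S − I)·e^(rT) = (130.84 − 7.9216)·e^(0.0332·9/12) = 122.9184 × 1.025213 = 126.0175
Value (long) = (F − K)·e^(−rT) = (126.0175 − 140.87) × 0.975407 = -14.4872
Short position value = −(long value) = £14.49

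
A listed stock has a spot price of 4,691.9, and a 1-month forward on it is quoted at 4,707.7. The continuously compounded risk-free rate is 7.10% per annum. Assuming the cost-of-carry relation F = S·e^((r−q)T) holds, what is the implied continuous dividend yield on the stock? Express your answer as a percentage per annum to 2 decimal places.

From F = S·e^((r−q)T): (r − q) = ln(F/S)/T
ln(4707.7/4691.9) = ln(1.003368) = 0.003362
(r − q) = 0.003362 / (1/12) = 0.040344
q = r − ln(F/S)/T = 0.0710 − 0.040344 = 0.030656
q = 3.07%

3.07%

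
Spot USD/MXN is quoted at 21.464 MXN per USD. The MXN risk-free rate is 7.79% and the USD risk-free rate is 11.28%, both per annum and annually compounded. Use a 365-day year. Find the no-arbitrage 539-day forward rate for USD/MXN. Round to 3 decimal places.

By covered interest parity, F = S · (1+r_MXN)^T / (1+r_USD)^T
= 21.464 × 1.117144 / 1.170967 = 21.464 × 0.954035
F = 20.477 MXN per USD

20.477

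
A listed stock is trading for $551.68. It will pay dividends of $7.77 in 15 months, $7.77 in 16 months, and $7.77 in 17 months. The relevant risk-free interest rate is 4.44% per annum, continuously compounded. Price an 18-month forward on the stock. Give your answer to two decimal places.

PV(dividends) I = 7.77·e^(−0.0444·15/12) + 7.77·e^(−0.0444·16/12) + 7.77·e^(−0.0444·17/12)
I = 7.3505 + 7.3234 + 7.2963 = 21.9702
F = (S − I)·e^(rT) = (551.68 − 21.9702) · e^(0.0444·18/12)
= 529.7098 · e^0.066600 = 529.7098 × 1.068868 = $566.19

$566.19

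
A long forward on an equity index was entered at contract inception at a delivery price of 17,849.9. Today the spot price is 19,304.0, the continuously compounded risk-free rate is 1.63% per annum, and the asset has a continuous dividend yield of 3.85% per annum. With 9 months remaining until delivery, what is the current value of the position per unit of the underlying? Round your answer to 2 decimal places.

1121.55

Current fair forward for the remaining 9 months: F = S·e^((r − q)·T), (r − q) = 0.0163 − 0.0385 = -0.0222
F = 19304.0 · e^(-0.0222 × 9/12) = 19304.0 × 0.98348785 = 18985.2495
Value of long forward = (F − K)·e^(−rT) = (18985.2495 − 17849.9) · e^(−0.0163·9/12)
= 1135.3495 × 0.98784942 = 1121.55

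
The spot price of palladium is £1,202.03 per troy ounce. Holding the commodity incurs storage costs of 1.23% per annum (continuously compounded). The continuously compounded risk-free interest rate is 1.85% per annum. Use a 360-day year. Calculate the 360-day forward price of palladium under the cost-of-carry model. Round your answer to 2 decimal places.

Net carry = r + u − y = 0.0185 + 0.0123 − 0.0000 = 0.0308
F = S·e^((r+u−y)T) = 1202.03 · e^(0.0308 × 360/360) = 1202.03 · e^0.03080000
= 1202.03 × 1.03127923 = £1,239.63 per troy ounce

£1,239.63 per troy ounce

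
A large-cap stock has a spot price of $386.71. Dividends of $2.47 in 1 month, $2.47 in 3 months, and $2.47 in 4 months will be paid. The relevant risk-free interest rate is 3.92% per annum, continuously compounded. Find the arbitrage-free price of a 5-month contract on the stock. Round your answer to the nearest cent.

$385.61

PV(dividends) I = 2.47·e^(−0.0392·1/12) + 2.47·e^(−0.0392·3/12) + 2.47·e^(−0.0392·4/12)
I = 2.4619 + 2.4459 + 2.4379 = 7.3457
F = (S − I)·e^(rT) = (386.71 − 7.3457) · e^(0.0392·5/12)
= 379.3643 · e^0.016333 = 379.3643 × 1.016467 = $385.61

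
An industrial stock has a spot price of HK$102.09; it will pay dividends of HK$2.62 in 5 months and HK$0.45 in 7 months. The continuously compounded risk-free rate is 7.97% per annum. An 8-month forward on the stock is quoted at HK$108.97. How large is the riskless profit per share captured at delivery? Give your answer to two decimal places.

PV(dividends) I = 2.62·e^(−0.0797·5/12) + 0.45·e^(−0.0797·7/12) = 2.9640
Fair forward F* = (S − I)·e^(rT) = (102.09 − 2.9640)·e^0.053133 = 99.1260 × 1.054570 = 104.5353
Market HK$108.97 > fair 104.5353: forward overpriced → cash-and-carry (borrow at r, buy the stock and collect the dividends, short the forward).
Profit at T = |F_mkt − F*| = |108.97 − 104.5353| = HK$4.43 per share

HK$4.43 per share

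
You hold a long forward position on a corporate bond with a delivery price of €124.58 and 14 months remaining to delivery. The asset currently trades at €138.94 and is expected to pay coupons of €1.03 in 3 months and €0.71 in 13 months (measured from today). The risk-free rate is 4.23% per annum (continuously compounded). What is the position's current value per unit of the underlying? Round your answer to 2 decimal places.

€18.66

PV(remaining coupons) I = 1.03·e^(−0.0423·3/12) + 0.71·e^(−0.0423·13/12) = 1.6974
Current forward F = (S − I)·e^(rT) = (138.94 − 1.6974)·e^(0.0423·14/12) = 137.2426 × 1.050588 = 144.1854
Value (long) = (F − K)·e^(−rT) = (144.1854 − 124.58) × 0.951848 = 18.6614
Value = €18.66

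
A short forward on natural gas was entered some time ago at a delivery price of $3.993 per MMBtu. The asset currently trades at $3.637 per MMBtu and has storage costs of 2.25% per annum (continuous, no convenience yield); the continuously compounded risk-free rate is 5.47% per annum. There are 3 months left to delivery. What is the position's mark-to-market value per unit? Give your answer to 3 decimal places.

$0.281 per MMBtu

Current fair forward for the remaining 3 months: F = S·e^((r + u)·T), (r + u) = 0.0547 + 0.0225 = 0.0772
F = 3.637 · e^(0.0772 × 3/12) = 3.637 × 1.019487 = 3.7079
Value of long forward = (F − K)·e^(−rT) = (3.7079 − 3.993) · e^(−0.0547·3/12)
= -0.2851 × 0.986418 = -0.281
Short position value = −(long value) = $0.281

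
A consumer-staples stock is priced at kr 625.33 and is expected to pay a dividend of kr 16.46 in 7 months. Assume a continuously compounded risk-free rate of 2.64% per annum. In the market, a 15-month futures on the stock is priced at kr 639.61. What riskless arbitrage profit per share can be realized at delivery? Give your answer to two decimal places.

PV(dividends) I = 16.46·e^(−0.0264·7/12) = 16.2085
Fair futures F* = (S − I)·e^(rT) = (625.33 − 16.2085)·e^0.033000 = 609.1215 × 1.033551 = 629.5581
Market kr 639.61 > fair 629.5581: forward overpriced → cash-and-carry (borrow at r, buy the stock and collect the dividends, short the forward).
Profit at T = |F_mkt − F*| = |639.61 − 629.5581| = kr 10.05 per share

kr 10.05 per share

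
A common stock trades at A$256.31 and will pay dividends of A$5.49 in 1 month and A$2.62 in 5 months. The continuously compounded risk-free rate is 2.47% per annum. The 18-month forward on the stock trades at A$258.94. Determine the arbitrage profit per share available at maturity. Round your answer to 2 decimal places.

A$1.33 per share

PV(dividends) I = 5.49·e^(−0.0247·1/12) + 2.62·e^(−0.0247·5/12) = 8.0719
Fair forward F* = (S − I)·e^(rT) = (256.31 − 8.0719)·e^0.037050 = 248.2381 × 1.037745 = 257.6078
Market A$258.94 > fair 257.6078: forward overpriced → cash-and-carry (borrow at r, buy the stock and collect the dividends, short the forward).
Profit at T = |F_mkt − F*| = |258.94 − 257.6078| = A$1.33 per share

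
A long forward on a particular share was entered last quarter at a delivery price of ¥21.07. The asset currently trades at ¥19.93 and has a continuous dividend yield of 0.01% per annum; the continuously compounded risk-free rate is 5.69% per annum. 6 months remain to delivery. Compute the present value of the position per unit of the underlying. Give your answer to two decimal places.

Current fair forward for the remaining 6 months: F = S·e^((r − q)·T), (r − q) = 0.0569 − 0.0001 = 0.0568
F = 19.93 · e^(0.0568 × 6/12) = 19.93 × 1.028807 = 20.5041
Value of long forward = (F − K)·e^(−rT) = (20.5041 − 21.07) · e^(−0.0569·6/12)
= -0.5659 × 0.971951 = -0.55

-¥0.55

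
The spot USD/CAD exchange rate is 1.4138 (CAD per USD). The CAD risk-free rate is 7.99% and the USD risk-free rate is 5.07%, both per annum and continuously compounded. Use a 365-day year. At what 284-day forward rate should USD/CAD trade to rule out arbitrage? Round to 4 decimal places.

F = S·e^((r_CAD − r_USD)T) = 1.4138 · e^((0.0799 − 0.0507) × 284/365)
= 1.4138 · e^0.022720 = 1.4138 × 1.022980
F = 1.4463 CAD per USD

1.4463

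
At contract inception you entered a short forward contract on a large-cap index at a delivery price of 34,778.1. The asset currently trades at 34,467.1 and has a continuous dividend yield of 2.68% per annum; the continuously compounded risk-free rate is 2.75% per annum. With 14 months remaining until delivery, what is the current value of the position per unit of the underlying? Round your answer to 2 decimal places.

273.91

Current fair forward for the remaining 14 months: F = S·e^((r − q)·T), (r − q) = 0.0275 − 0.0268 = 0.0007
F = 34467.1 · e^(0.0007 × 14/12) = 34467.1 × 1.00081700 = 34495.2596
Value of long forward = (F − K)·e^(−rT) = (34495.2596 − 34778.1) · e^(−0.0275·14/12)
= -282.8404 × 0.96842588 = -273.91
Short position value = −(long value) = 273.91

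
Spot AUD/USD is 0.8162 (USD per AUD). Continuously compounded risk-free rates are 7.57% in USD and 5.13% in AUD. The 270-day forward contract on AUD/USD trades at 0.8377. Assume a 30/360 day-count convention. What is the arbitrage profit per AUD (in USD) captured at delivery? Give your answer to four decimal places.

Fair forward: F* = S·e^(carry·T), with carry = (r_USD − r_AUD) = 0.0757 − 0.0513 = 0.0244
F* = 0.8162 · e^(0.0244 × 270/360) = 0.8162 · e^0.018300 = 0.8162 × 1.018468 = 0.8313
Market 0.8377 > fair 0.8313: forward overpriced → cash-and-carry (buy spot, short the forward).
At maturity, profit = |F_mkt − F*| = |0.8377 − 0.8313| = 0.0064 per AUD (in USD)

0.0064 per AUD (in USD)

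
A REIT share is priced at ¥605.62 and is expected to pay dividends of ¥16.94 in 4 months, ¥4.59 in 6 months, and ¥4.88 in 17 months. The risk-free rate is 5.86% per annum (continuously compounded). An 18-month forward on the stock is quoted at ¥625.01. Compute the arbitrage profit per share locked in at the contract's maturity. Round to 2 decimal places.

PV(dividends) I = 16.94·e^(−0.0586·4/12) + 4.59·e^(−0.0586·6/12) + 4.88·e^(−0.0586·17/12) = 25.5610
Fair forward F* = (S − I)·e^(rT) = (605.62 − 25.5610)·e^0.087900 = 580.0590 × 1.091879 = 633.3542
Market ¥625.01 < fair 633.3542: forward underpriced → reverse cash-and-carry (short the stock, invest proceeds at r, pay the dividends, go long the forward).
Profit at T = |F_mkt − F*| = |625.01 − 633.3542| = ¥8.34 per share

¥8.34 per share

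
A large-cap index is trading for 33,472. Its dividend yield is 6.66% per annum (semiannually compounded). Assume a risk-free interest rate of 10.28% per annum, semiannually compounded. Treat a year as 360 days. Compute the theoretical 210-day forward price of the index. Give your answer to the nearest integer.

34,157

F = S · (1+r/2)^(2T) / (1+q/2)^(2T)
= 33472 × 1.060220 / 1.038957 = 33472 × 1.020466
F = 34,157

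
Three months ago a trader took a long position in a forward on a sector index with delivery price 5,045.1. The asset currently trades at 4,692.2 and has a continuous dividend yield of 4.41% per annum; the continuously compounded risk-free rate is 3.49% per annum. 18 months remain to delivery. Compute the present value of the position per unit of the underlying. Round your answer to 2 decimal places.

-395.93

Current fair forward for the remaining 18 months: F = S·e^((r − q)·T), (r − q) = 0.0349 − 0.0441 = -0.0092
F = 4692.2 · e^(-0.0092 × 18/12) = 4692.2 × 0.98629478 = 4627.8924
Value of long forward = (F − K)·e^(−rT) = (4627.8924 − 5045.1) · e^(−0.0349·18/12)
= -417.2076 × 0.94899666 = -395.93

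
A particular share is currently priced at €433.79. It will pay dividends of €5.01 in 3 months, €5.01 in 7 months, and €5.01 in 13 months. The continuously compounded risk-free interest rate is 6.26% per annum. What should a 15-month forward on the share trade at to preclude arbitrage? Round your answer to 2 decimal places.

PV(dividends) I = 5.01·e^(−0.0626·3/12) + 5.01·e^(−0.0626·7/12) + 5.01·e^(−0.0626·13/12)
I = 4.9322 + 4.8304 + 4.6815 = 14.4441
F = (S − I)·e^(rT) = (433.79 − 14.4441) · e^(0.0626·15/12)
= 419.3459 · e^0.078250 = 419.3459 × 1.081393 = €453.48

€453.48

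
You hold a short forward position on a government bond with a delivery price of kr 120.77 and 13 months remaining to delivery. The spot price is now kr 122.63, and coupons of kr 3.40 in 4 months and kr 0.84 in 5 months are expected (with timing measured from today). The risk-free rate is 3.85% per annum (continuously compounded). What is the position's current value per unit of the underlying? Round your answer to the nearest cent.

PV(remaining coupons) I = 3.40·e^(−0.0385·4/12) + 0.84·e^(−0.0385·5/12) = 4.1833
Current forward F = (S − I)·e^(rT) = (122.63 − 4.1833)·e^(0.0385·13/12) = 118.4467 × 1.042590 = 123.4913
Value (long) = (F − K)·e^(−rT) = (123.4913 − 120.77) × 0.959149 = 2.6101
Short position value = −(long value) = -kr 2.61

-kr 2.61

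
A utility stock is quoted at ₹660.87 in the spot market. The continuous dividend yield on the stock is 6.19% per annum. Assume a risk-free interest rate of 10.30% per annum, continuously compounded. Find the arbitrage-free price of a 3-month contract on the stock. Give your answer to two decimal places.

₹667.70

F = S·e^((r − q)T) = 660.87 · e^((0.1030 − 0.0619) × 3/12)
= 660.87 · e^0.010275 = 660.87 × 1.010328
F = ₹667.70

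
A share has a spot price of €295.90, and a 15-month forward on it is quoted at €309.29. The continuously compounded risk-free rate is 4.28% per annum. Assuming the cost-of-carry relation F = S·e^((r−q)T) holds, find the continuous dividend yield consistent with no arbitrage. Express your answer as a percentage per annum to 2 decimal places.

From F = S·e^((r−q)T): (r − q) = ln(F/S)/T
ln(309.29/295.90) = ln(1.045252) = 0.044258
(r − q) = 0.044258 / (15/12) = 0.035406
q = r − ln(F/S)/T = 0.0428 − 0.035406 = 0.007394
q = 0.74%

0.74%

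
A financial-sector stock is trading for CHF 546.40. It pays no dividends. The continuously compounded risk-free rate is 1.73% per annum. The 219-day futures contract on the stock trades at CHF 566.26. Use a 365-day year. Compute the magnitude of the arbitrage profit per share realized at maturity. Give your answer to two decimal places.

Fair futures: F* = S·e^(carry·T), with carry = r = 0.0173
F* = 546.40 · e^(0.0173 × 219/365) = 546.40 · e^0.010380 = 546.40 × 1.010434 = CHF 552.1011
Market CHF 566.26 > fair CHF 552.1011: forward overpriced → cash-and-carry (buy spot, short the forward).
At maturity, profit = |F_mkt − F*| = |566.26 − 552.1011| = CHF 14.16 per share

CHF 14.16 per share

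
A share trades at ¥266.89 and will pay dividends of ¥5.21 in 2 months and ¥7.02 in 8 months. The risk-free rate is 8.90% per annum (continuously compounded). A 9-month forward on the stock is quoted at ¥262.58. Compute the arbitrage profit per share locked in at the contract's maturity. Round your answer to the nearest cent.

PV(dividends) I = 5.21·e^(−0.0890·2/12) + 7.02·e^(−0.0890·8/12) = 11.7489
Fair forward F* = (S − I)·e^(rT) = (266.89 − 11.7489)·e^0.066750 = 255.1411 × 1.069028 = 272.7530
Market ¥262.58 < fair 272.7530: forward underpriced → reverse cash-and-carry (short the stock, invest proceeds at r, pay the dividends, go long the forward).
Profit at T = |F_mkt − F*| = |262.58 − 272.7530| = ¥10.17 per share

¥10.17 per share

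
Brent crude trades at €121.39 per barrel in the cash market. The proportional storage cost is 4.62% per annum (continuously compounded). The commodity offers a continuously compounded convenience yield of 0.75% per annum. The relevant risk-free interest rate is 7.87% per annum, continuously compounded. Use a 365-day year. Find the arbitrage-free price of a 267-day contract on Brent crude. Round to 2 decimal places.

Net carry = r + u − y = 0.0787 + 0.0462 − 0.0075 = 0.1174
F = S·e^((r+u−y)T) = 121.39 · e^(0.1174 × 267/365) = 121.39 · e^0.085879
= 121.39 × 1.089674 = €132.28 per barrel

€132.28 per barrel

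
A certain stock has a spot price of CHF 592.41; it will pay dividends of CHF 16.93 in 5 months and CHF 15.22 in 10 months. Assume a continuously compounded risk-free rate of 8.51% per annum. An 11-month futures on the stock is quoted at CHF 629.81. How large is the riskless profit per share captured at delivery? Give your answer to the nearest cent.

CHF 22.33 per share

PV(dividends) I = 16.93·e^(−0.0851·5/12) + 15.22·e^(−0.0851·10/12) = 30.5182
Fair futures F* = (S − I)·e^(rT) = (592.41 − 30.5182)·e^0.078008 = 561.8918 × 1.081131 = 607.4786
Market CHF 629.81 > fair 607.4786: forward overpriced → cash-and-carry (borrow at r, buy the stock and collect the dividends, short the forward).
Profit at T = |F_mkt − F*| = |629.81 − 607.4786| = CHF 22.33 per share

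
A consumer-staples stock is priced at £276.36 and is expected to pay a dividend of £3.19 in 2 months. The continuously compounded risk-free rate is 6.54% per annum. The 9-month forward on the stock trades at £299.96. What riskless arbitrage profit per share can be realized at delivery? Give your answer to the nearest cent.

PV(dividends) I = 3.19·e^(−0.0654·2/12) = 3.1554
Fair forward F* = (S − I)·e^(rT) = (276.36 − 3.1554)·e^0.049050 = 273.2046 × 1.050273 = 286.9394
Market £299.96 > fair 286.9394: forward overpriced → cash-and-carry (borrow at r, buy the stock and collect the dividends, short the forward).
Profit at T = |F_mkt − F*| = |299.96 − 286.9394| = £13.02 per share

£13.02 per share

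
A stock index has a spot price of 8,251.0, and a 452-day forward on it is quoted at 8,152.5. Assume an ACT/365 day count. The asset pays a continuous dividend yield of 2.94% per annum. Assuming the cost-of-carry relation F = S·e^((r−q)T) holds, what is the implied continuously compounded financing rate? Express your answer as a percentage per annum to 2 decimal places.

1.97%

From F = S·e^((r−q)T): (r − q) = ln(F/S)/T
ln(8152.5/8251.0) = ln(0.988062) = -0.012010
(r − q) = -0.012010 / (452/365) = -0.009698
r = ln(F/S)/T + q = -0.009698 + 0.0294 = 0.019702
r = 1.97%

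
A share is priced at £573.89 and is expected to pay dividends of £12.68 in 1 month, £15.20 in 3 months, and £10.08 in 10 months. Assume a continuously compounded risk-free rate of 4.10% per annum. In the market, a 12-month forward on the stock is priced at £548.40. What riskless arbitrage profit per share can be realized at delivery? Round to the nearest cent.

PV(dividends) I = 12.68·e^(−0.0410·1/12) + 15.20·e^(−0.0410·3/12) + 10.08·e^(−0.0410·10/12) = 37.4232
Fair forward F* = (S − I)·e^(rT) = (573.89 − 37.4232)·e^0.041000 = 536.4668 × 1.041852 = 558.9190
Market £548.40 < fair 558.9190: forward underpriced → reverse cash-and-carry (short the stock, invest proceeds at r, pay the dividends, go long the forward).
Profit at T = |F_mkt − F*| = |548.40 − 558.9190| = £10.52 per share

£10.52 per share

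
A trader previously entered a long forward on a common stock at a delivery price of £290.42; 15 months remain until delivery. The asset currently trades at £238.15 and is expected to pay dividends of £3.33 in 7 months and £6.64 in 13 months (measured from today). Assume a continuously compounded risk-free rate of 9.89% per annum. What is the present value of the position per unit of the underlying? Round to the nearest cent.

-£27.61

PV(remaining dividends) I = 3.33·e^(−0.0989·7/12) + 6.64·e^(−0.0989·13/12) = 9.1087
Current forward F = (S − I)·e^(rT) = (238.15 − 9.1087)·e^(0.0989·15/12) = 229.0413 × 1.131591 = 259.1811
Value (long) = (F − K)·e^(−rT) = (259.1811 − 290.42) × 0.883711 = -27.6062
Value = -£27.61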